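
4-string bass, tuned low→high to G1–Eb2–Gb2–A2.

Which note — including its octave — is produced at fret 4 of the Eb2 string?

The open Eb2 string plus 4 semitones: Eb–E–F–Gb–G.
No B→C boundary is crossed, so the octave stays at 2.

G2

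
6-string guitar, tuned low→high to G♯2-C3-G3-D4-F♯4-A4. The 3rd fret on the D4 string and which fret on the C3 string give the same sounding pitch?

17

D4 at fret 3 is D4 + 3 semitones = F4.
The open C3 string is 14 semitones below the open D4, so the same pitch on the C3 string lies at fret 3 + 14 = 17.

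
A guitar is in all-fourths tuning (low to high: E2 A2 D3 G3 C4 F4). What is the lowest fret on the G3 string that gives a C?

From G3, count semitones up the chromatic scale until reaching C: G–G#–A–A#–B–C — 5 steps.

5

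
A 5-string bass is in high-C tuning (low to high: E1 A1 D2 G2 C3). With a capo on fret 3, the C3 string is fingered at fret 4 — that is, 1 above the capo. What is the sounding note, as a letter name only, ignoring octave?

The capo raises the open C3 by 3 semitones to D♯3; fretting 1 more gives C3 + 3 + 1 = C3 + 4 semitones, landing on E.

E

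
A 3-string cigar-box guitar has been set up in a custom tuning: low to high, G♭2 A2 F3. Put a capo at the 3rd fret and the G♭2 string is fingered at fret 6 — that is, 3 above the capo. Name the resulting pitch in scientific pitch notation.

The capo raises the open G♭2 by 3 semitones to A2; fretting 3 more gives G♭2 + 3 + 3 = G♭2 + 6 semitones = C3.

C3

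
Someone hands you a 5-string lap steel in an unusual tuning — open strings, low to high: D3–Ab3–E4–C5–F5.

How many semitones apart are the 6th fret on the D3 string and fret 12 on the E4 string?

D3 at fret 6 → Ab3 (MIDI 56); E4 at fret 12 → E5 (MIDI 76).
56 − 76 = -20, so the two pitches are 20 semitones apart, with E5 the higher.

20 semitones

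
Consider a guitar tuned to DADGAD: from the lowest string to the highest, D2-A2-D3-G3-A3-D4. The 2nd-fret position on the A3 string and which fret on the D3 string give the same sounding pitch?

A3 at fret 2 is A3 + 2 semitones = B3.
The open D3 string is 7 semitones below the open A3, so the same pitch on the D3 string lies at fret 2 + 7 = 9.

9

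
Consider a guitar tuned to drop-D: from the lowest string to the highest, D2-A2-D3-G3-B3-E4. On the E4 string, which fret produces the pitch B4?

B4 is 7 semitones above the open E4 (E–F–F#–G–G#–A–A#–B), so it sits at fret 7.

7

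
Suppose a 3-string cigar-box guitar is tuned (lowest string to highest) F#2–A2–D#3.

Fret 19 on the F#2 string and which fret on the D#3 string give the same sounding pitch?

10

F#2 at fret 19 is F#2 + 19 semitones = C#4.
The open D#3 string is 9 semitones above the open F#2, so the same pitch on the D#3 string lies at fret 19 − 9 = 10.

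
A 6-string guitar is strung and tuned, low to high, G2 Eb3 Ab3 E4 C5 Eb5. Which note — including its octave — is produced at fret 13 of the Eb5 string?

Each fret is one semitone, so Eb5 + 13 = E6.

E6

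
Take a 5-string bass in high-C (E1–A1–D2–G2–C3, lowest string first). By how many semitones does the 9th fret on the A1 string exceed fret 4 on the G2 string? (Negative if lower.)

-5 semitones

A1 at fret 9 → F♯2 (MIDI 42); G2 at fret 4 → B2 (MIDI 47).
42 − 47 = -5, so the two pitches are 5 semitones apart.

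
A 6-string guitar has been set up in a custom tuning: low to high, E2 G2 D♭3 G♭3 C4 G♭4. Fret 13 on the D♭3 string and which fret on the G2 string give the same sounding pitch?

D♭3 at fret 13 is D♭3 + 13 semitones = D4.
The open G2 string is 6 semitones below the open D♭3, so the same pitch on the G2 string lies at fret 13 + 6 = 19.

19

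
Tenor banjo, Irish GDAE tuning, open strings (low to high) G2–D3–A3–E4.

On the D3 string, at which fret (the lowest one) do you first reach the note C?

10

From D3, count semitones up the chromatic scale until reaching C: D–D#–E–F–…–A#–B–C — 10 steps.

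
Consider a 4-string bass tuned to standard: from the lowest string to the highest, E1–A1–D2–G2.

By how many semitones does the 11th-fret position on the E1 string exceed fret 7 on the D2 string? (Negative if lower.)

-6 semitones

E1 at fret 11 → D♯2 (MIDI 39); D2 at fret 7 → A2 (MIDI 45).
39 − 45 = -6, so the two pitches are 6 semitones apart.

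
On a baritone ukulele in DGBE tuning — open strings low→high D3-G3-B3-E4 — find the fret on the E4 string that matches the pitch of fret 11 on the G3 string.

2

Fret 11 on G3 is MIDI 55 + 11 = 66 (F#4). On the E4 string (open MIDI 64), that pitch is 66 − 64 = fret 2.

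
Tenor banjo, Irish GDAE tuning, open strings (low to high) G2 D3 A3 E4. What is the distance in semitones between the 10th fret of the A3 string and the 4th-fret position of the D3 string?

A3 at fret 10 → G4 (MIDI 67); D3 at fret 4 → F#3 (MIDI 54).
67 − 54 = 13, so the two pitches are 13 semitones apart, with G4 the higher.

13 semitones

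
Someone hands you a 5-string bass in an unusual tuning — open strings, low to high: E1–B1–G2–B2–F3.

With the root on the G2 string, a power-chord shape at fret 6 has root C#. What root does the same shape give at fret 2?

Moving from fret 6 to fret 2 shifts the root by -4 semitones.
C# down 4 semitones is A.

A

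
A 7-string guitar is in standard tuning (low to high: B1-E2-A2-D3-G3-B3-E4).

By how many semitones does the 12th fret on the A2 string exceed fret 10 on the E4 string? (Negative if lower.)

A2 at fret 12 → A3 (MIDI 57); E4 at fret 10 → D5 (MIDI 74).
57 − 74 = -17, so the two pitches are 17 semitones apart.

-17 semitones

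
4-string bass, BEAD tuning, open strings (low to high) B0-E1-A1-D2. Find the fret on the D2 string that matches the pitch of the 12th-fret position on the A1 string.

A1 at fret 12 is A1 + 12 semitones = A2.
The open D2 string is 5 semitones above the open A1, so the same pitch on the D2 string lies at fret 12 − 5 = 7.

7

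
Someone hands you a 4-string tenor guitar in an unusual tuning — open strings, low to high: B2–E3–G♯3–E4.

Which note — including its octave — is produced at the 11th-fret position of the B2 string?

B2 is MIDI 47. Adding 11 gives 58, which is A♯3.
(Equivalently spelled B♭3.)

A♯3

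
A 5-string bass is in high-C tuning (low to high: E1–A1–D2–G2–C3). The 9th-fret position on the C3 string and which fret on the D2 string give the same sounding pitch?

Fret 9 on C3 is MIDI 48 + 9 = 57 (A3). On the D2 string (open MIDI 38), that pitch is 57 − 38 = fret 19.

19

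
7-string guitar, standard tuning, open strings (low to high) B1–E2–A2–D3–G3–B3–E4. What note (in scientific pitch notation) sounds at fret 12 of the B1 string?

B1 is MIDI 35. Adding 12 gives 47, which is B2.

B2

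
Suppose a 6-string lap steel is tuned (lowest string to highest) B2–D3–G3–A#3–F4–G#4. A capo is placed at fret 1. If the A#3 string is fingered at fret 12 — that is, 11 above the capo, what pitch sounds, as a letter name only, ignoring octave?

The capo raises the open A#3 by 1 semitone to B3; fretting 11 more gives A#3 + 1 + 11 = A#3 + 12 semitones, landing on A#.
(Also written Bb.)

A#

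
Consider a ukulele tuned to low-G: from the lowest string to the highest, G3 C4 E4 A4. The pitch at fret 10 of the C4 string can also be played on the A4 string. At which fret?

Fret 10 on C4 is MIDI 60 + 10 = 70 (A#4). On the A4 string (open MIDI 69), that pitch is 70 − 69 = fret 1.

1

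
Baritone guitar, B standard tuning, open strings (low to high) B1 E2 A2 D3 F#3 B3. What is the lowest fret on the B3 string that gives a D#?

From B3, count semitones up the chromatic scale until reaching D#: B–C–C#–D–D# — 4 steps.

4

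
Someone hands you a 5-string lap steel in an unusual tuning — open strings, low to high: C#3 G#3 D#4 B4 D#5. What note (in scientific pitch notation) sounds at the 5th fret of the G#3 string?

G#3 is MIDI 56. Adding 5 gives 61, which is C#4.

C#4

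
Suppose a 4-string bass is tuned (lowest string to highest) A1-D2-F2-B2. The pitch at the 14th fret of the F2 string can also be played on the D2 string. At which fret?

17

F2 at fret 14 is F2 + 14 semitones = G3.
The open D2 string is 3 semitones below the open F2, so the same pitch on the D2 string lies at fret 14 + 3 = 17.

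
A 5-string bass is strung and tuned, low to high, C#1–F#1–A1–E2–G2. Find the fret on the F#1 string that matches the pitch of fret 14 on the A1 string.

A1 at fret 14 is A1 + 14 semitones = B2.
The open F#1 string is 3 semitones below the open A1, so the same pitch on the F#1 string lies at fret 14 + 3 = 17.

17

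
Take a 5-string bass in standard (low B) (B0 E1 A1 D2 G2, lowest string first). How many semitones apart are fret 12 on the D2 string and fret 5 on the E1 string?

D2 at fret 12 → D3 (MIDI 50); E1 at fret 5 → A1 (MIDI 33).
50 − 33 = 17, so the two pitches are 17 semitones apart, with D3 the higher.

17 semitones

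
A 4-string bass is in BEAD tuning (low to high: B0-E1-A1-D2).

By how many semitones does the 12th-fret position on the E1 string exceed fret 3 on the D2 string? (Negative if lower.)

-1 semitone

E1 at fret 12 → E2 (MIDI 40); D2 at fret 3 → F2 (MIDI 41).
40 − 41 = -1, so the two pitches are 1 semitone apart.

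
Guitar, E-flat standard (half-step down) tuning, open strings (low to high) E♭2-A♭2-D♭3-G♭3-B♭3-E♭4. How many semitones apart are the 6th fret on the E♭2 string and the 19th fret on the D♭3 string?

E♭2 at fret 6 → A2 (MIDI 45); D♭3 at fret 19 → A♭4 (MIDI 68).
45 − 68 = -23, so the two pitches are 23 semitones apart, with A♭4 the higher.

23 semitones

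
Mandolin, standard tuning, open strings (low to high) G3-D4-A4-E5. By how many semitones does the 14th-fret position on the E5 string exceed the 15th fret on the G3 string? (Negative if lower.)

E5 at fret 14 → F#6 (MIDI 90); G3 at fret 15 → A#4 (MIDI 70).
90 − 70 = 20, so the two pitches are 20 semitones apart.

20 semitones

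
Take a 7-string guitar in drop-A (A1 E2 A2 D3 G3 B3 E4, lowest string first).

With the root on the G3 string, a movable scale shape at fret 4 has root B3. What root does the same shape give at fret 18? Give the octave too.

C#5

Moving from fret 4 to fret 18 shifts the root by 14 semitones.
B3 up 14 semitones is C#5.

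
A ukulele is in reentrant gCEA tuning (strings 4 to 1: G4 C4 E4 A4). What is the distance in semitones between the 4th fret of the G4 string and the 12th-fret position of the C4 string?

1 semitone

G4 at fret 4 → B4 (MIDI 71); C4 at fret 12 → C5 (MIDI 72).
71 − 72 = -1, so the two pitches are 1 semitone apart, with C5 the higher.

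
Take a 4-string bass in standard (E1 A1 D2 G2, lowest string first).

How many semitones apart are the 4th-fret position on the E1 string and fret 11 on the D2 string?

E1 at fret 4 → G♯1 (MIDI 32); D2 at fret 11 → C♯3 (MIDI 49).
32 − 49 = -17, so the two pitches are 17 semitones apart, with C♯3 the higher.

17 semitones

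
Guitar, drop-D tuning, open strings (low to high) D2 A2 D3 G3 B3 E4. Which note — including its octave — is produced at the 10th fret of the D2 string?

D2 is MIDI 38. Adding 10 gives 48, which is C3.

C3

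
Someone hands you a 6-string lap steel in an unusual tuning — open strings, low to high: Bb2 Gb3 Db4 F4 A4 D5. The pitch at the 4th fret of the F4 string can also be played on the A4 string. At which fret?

0

F4 at fret 4 is F4 + 4 semitones = A4.
The open A4 string is 4 semitones above the open F4, so the same pitch on the A4 string lies at fret 4 − 4 = 0.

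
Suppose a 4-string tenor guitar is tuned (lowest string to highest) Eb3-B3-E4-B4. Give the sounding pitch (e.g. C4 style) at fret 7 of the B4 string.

Gb5

B4 is MIDI 71. Adding 7 gives 78, which is Gb5.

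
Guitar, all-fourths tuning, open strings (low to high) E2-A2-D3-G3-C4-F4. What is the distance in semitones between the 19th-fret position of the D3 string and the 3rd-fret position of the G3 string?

D3 at fret 19 → A4 (MIDI 69); G3 at fret 3 → A♯3 (MIDI 58).
69 − 58 = 11, so the two pitches are 11 semitones apart, with A4 the higher.

11 semitones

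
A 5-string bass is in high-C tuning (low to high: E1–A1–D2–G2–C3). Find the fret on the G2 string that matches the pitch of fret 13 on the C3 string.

18

C3 at fret 13 is C3 + 13 semitones = C#4.
The open G2 string is 5 semitones below the open C3, so the same pitch on the G2 string lies at fret 13 + 5 = 18.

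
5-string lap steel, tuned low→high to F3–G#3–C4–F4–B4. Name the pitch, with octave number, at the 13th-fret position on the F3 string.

F#4

F3 is MIDI 53. Adding 13 gives 66, which is F#4.
(Equivalently spelled Gb4.)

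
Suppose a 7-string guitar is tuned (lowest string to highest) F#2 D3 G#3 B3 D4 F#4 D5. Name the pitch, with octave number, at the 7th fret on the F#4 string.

C#5

Each fret is one semitone, so F#4 + 7 = C#5.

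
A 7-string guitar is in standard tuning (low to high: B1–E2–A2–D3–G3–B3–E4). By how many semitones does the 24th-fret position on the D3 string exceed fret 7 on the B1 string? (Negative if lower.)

32 semitones

D3 at fret 24 → D5 (MIDI 74); B1 at fret 7 → F#2 (MIDI 42).
74 − 42 = 32, so the two pitches are 32 semitones apart.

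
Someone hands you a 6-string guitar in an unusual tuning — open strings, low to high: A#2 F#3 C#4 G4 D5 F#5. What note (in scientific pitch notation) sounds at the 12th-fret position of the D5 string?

D6

The open D5 string plus 12 semitones: D–D#–E–F–…–C–C#–D.
The walk passes from B into C once, so the octave number goes from 5 to 6.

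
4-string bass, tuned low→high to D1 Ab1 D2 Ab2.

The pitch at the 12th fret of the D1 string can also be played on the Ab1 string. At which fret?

6

D1 at fret 12 is D1 + 12 semitones = D2.
The open Ab1 string is 6 semitones above the open D1, so the same pitch on the Ab1 string lies at fret 12 − 6 = 6.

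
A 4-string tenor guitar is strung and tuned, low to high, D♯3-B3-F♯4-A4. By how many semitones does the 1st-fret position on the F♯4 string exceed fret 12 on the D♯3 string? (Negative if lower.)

F♯4 at fret 1 → G4 (MIDI 67); D♯3 at fret 12 → D♯4 (MIDI 63).
67 − 63 = 4, so the two pitches are 4 semitones apart.

4 semitones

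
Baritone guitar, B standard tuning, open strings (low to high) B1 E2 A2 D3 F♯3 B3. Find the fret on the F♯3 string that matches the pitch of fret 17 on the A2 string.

Fret 17 on A2 is MIDI 45 + 17 = 62 (D4). On the F♯3 string (open MIDI 54), that pitch is 62 − 54 = fret 8.

8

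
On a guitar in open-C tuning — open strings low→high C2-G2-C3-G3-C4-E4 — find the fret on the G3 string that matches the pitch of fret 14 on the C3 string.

Fret 14 on C3 is MIDI 48 + 14 = 62 (D4). On the G3 string (open MIDI 55), that pitch is 62 − 55 = fret 7.

7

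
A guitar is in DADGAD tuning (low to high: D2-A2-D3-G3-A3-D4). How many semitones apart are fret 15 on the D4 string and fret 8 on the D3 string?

D4 at fret 15 → F5 (MIDI 77); D3 at fret 8 → A♯3 (MIDI 58).
77 − 58 = 19, so the two pitches are 19 semitones apart, with F5 the higher.

19 semitones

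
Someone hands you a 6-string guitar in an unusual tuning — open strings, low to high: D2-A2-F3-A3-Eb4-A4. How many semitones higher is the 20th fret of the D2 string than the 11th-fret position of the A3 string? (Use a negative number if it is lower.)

-10 semitones

D2 at fret 20 → Bb3 (MIDI 58); A3 at fret 11 → Ab4 (MIDI 68).
58 − 68 = -10, so the two pitches are 10 semitones apart.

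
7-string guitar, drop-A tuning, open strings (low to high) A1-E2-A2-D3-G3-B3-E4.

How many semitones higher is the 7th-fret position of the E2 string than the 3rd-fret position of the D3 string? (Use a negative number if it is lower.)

-6 semitones

E2 at fret 7 → B2 (MIDI 47); D3 at fret 3 → F3 (MIDI 53).
47 − 53 = -6, so the two pitches are 6 semitones apart.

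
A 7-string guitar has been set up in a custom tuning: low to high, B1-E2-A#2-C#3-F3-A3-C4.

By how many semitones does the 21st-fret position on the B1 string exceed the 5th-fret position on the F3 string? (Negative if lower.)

-2 semitones

B1 at fret 21 → G#3 (MIDI 56); F3 at fret 5 → A#3 (MIDI 58).
56 − 58 = -2, so the two pitches are 2 semitones apart.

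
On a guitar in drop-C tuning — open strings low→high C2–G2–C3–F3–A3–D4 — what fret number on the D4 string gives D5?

D5 is 12 semitones above the open D4 (D–D#–E–F–…–C–C#–D), so it sits at fret 12.

12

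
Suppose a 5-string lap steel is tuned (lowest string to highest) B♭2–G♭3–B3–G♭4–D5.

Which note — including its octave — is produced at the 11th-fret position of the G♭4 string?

Each fret is one semitone, so G♭4 + 11 = F5.

F5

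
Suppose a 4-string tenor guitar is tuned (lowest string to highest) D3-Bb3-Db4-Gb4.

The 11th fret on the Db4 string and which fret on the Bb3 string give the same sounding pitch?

Fret 11 on Db4 is MIDI 61 + 11 = 72 (C5). On the Bb3 string (open MIDI 58), that pitch is 72 − 58 = fret 14.

14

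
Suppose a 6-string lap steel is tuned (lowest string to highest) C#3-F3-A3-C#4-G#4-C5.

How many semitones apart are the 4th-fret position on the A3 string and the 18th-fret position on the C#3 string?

6 semitones

A3 at fret 4 → C#4 (MIDI 61); C#3 at fret 18 → G4 (MIDI 67).
61 − 67 = -6, so the two pitches are 6 semitones apart, with G4 the higher.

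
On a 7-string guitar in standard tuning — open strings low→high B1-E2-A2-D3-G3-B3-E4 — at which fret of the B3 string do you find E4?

5

E4 is 5 semitones above the open B3 (B–C–C#–D–D#–E), so it sits at fret 5.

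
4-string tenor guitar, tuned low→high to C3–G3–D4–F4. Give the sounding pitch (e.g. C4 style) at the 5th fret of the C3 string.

The open C3 string plus 5 semitones: C–Db–D–Eb–E–F.
No B→C boundary is crossed, so the octave stays at 3.

F3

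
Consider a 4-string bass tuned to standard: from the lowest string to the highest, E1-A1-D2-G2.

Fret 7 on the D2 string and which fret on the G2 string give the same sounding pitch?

D2 at fret 7 is D2 + 7 semitones = A2.
The open G2 string is 5 semitones above the open D2, so the same pitch on the G2 string lies at fret 7 − 5 = 2.

2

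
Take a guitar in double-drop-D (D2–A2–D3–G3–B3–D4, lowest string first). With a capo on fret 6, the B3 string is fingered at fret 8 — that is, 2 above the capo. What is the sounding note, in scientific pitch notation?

The capo raises the open B3 by 6 semitones to F4; fretting 2 more gives B3 + 6 + 2 = B3 + 8 semitones = G4.

G4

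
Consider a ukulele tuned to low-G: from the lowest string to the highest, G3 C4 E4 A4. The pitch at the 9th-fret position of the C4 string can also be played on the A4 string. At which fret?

Fret 9 on C4 is MIDI 60 + 9 = 69 (A4). On the A4 string (open MIDI 69), that pitch is 69 − 69 = fret 0.

0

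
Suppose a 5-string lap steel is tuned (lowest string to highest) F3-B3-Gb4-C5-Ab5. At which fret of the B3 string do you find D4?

3

D4 is 3 semitones above the open B3 (B–C–Db–D), so it sits at fret 3.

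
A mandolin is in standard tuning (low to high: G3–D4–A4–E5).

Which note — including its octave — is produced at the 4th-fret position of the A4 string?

A4 is MIDI 69. Adding 4 gives 73, which is C#5.
(Equivalently spelled Db5.)

C#5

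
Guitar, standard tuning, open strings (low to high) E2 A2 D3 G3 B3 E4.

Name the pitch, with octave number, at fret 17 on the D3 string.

G4

D3 is MIDI 50. Adding 17 gives 67, which is G4.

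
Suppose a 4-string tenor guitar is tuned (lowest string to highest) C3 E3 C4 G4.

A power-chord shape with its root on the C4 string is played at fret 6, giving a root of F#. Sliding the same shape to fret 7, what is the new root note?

G

Moving from fret 6 to fret 7 shifts the root by 1 semitone.
F# up 1 semitone is G.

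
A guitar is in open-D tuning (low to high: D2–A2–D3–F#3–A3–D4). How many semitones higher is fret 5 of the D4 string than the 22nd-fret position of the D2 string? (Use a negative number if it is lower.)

7 semitones

D4 at fret 5 → G4 (MIDI 67); D2 at fret 22 → C4 (MIDI 60).
67 − 60 = 7, so the two pitches are 7 semitones apart.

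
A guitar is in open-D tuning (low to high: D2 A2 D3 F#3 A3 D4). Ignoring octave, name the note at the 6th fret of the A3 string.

A3 is MIDI 57. Adding 6 gives 63; 63 mod 12 = 3, i.e. D#.
(Equivalently spelled Eb.)

D#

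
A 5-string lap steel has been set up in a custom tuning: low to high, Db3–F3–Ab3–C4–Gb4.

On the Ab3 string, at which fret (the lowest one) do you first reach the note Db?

5

From Ab3, count semitones up the chromatic scale until reaching Db: Ab–A–Bb–B–C–Db — 5 steps.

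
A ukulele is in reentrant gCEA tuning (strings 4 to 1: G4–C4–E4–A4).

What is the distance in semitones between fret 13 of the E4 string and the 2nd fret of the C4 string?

15 semitones

E4 at fret 13 → F5 (MIDI 77); C4 at fret 2 → D4 (MIDI 62).
77 − 62 = 15, so the two pitches are 15 semitones apart, with F5 the higher.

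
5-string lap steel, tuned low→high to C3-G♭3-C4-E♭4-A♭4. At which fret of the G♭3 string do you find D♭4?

D♭4 is 7 semitones above the open G♭3 (Gb–G–Ab–A–Bb–B–C–Db), so it sits at fret 7.

7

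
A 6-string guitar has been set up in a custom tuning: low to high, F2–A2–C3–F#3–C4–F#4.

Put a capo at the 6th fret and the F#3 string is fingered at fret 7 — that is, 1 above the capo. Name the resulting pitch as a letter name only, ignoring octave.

The capo raises the open F#3 by 6 semitones to C4; fretting 1 more gives F#3 + 6 + 1 = F#3 + 7 semitones, landing on C#.

C#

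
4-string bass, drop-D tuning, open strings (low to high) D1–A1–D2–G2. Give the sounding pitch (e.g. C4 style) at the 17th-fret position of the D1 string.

The open D1 string plus 17 semitones: D–D#–E–F–…–F–F#–G.
The walk passes from B into C once, so the octave number goes from 1 to 2.

G2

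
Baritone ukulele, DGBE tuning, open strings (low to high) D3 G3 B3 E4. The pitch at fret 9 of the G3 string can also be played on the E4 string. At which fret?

0

Fret 9 on G3 is MIDI 55 + 9 = 64 (E4). On the E4 string (open MIDI 64), that pitch is 64 − 64 = fret 0.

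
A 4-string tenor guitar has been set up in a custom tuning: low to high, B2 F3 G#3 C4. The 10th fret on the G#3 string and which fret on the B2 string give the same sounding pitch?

G#3 at fret 10 is G#3 + 10 semitones = F#4.
The open B2 string is 9 semitones below the open G#3, so the same pitch on the B2 string lies at fret 10 + 9 = 19.

19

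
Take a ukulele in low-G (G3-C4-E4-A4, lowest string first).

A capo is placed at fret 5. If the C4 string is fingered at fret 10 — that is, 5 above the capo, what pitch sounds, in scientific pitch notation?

The capo raises the open C4 by 5 semitones to F4; fretting 5 more gives C4 + 5 + 5 = C4 + 10 semitones = A♯4.

A♯4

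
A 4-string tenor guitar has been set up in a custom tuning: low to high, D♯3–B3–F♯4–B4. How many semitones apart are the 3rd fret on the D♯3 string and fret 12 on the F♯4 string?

24 semitones

D♯3 at fret 3 → F♯3 (MIDI 54); F♯4 at fret 12 → F♯5 (MIDI 78).
54 − 78 = -24, so the two pitches are 24 semitones apart, with F♯5 the higher.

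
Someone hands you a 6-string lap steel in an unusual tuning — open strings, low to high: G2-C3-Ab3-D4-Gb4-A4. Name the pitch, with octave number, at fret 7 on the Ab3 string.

Eb4

The open Ab3 string plus 7 semitones: Ab–A–Bb–B–C–Db–D–Eb.
The walk passes from B into C once, so the octave number goes from 3 to 4.
(Equivalently spelled D#4.)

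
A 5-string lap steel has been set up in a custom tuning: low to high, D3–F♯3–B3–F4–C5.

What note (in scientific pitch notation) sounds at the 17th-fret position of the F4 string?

Each fret is one semitone, so F4 + 17 = A♯5.
(Equivalently spelled B♭5.)

A♯5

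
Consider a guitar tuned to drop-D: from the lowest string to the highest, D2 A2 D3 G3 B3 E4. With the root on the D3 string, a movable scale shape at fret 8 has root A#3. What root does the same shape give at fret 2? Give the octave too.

Moving from fret 8 to fret 2 shifts the root by -6 semitones.
A#3 down 6 semitones is E3.

E3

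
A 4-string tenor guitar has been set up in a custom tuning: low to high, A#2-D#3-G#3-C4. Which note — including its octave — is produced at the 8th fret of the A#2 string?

Each fret is one semitone, so A#2 + 8 = F#3.
(Equivalently spelled Gb3.)

F#3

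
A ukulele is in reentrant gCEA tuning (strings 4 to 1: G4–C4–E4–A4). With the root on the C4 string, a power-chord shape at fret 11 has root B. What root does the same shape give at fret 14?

D

Moving from fret 11 to fret 14 shifts the root by 3 semitones.
B up 3 semitones is D.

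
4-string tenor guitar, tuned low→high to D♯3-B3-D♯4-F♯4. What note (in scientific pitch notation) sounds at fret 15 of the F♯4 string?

Each fret is one semitone, so F♯4 + 15 = A5.

A5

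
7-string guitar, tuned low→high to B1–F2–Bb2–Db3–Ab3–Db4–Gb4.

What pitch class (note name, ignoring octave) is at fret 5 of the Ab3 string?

Each fret is one semitone, so Ab3 + 5 = Db.

Db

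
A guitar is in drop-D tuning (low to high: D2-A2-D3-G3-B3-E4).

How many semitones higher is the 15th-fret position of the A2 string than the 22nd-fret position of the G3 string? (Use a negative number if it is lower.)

-17 semitones

A2 at fret 15 → C4 (MIDI 60); G3 at fret 22 → F5 (MIDI 77).
60 − 77 = -17, so the two pitches are 17 semitones apart.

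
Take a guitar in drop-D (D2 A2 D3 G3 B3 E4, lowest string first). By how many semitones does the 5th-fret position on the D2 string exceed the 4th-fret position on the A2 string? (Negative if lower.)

D2 at fret 5 → G2 (MIDI 43); A2 at fret 4 → C#3 (MIDI 49).
43 − 49 = -6, so the two pitches are 6 semitones apart.

-6 semitones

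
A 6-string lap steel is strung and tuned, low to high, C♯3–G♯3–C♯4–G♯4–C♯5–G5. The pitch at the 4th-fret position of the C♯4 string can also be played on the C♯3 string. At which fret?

16

Fret 4 on C♯4 is MIDI 61 + 4 = 65 (F4). On the C♯3 string (open MIDI 49), that pitch is 65 − 49 = fret 16.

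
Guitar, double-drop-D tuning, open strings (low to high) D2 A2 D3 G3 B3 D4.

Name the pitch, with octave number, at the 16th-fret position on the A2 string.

C♯4

The open A2 string plus 16 semitones: A–A#–B–C–…–B–C–C#.
The walk passes from B into C 2 times, so the octave number goes from 2 to 4.
(Equivalently spelled D♭4.)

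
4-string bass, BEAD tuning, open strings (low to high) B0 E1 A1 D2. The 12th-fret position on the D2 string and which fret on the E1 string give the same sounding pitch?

22

D2 at fret 12 is D2 + 12 semitones = D3.
The open E1 string is 10 semitones below the open D2, so the same pitch on the E1 string lies at fret 12 + 10 = 22.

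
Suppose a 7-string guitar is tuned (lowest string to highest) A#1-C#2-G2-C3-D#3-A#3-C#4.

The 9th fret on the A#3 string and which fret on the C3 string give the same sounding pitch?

A#3 at fret 9 is A#3 + 9 semitones = G4.
The open C3 string is 10 semitones below the open A#3, so the same pitch on the C3 string lies at fret 9 + 10 = 19.

19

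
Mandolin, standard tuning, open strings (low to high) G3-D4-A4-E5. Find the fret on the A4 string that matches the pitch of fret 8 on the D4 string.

1

D4 at fret 8 is D4 + 8 semitones = A♯4.
The open A4 string is 7 semitones above the open D4, so the same pitch on the A4 string lies at fret 8 − 7 = 1.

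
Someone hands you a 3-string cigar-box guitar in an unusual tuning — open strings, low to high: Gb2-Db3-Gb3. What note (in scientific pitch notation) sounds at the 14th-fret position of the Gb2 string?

The open Gb2 string plus 14 semitones: Gb–G–Ab–A–…–Gb–G–Ab.
The walk passes from B into C once, so the octave number goes from 2 to 3.

Ab3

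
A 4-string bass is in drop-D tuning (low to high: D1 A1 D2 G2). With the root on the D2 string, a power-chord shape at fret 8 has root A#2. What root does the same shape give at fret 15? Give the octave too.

Moving from fret 8 to fret 15 shifts the root by 7 semitones.
A#2 up 7 semitones is F3.

F3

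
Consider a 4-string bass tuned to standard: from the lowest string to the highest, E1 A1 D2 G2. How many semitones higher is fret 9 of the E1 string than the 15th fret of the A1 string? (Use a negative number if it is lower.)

E1 at fret 9 → C#2 (MIDI 37); A1 at fret 15 → C3 (MIDI 48).
37 − 48 = -11, so the two pitches are 11 semitones apart.

-11 semitones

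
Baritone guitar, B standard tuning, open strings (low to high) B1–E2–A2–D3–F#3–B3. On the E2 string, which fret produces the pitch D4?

22

D4 is 22 semitones above the open E2 (E–F–F#–G–…–C–C#–D), so it sits at fret 22.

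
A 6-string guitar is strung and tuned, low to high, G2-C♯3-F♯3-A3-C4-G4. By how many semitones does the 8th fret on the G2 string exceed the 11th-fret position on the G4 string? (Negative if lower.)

G2 at fret 8 → D♯3 (MIDI 51); G4 at fret 11 → F♯5 (MIDI 78).
51 − 78 = -27, so the two pitches are 27 semitones apart.

-27 semitones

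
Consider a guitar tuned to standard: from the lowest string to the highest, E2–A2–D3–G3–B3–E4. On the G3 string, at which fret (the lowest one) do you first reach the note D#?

From G3, count semitones up the chromatic scale until reaching D#: G–G#–A–A#–B–C–C#–D–D# — 8 steps.

8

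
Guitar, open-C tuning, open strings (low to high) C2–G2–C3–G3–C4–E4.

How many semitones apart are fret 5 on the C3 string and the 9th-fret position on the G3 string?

11 semitones

C3 at fret 5 → F3 (MIDI 53); G3 at fret 9 → E4 (MIDI 64).
53 − 64 = -11, so the two pitches are 11 semitones apart, with E4 the higher.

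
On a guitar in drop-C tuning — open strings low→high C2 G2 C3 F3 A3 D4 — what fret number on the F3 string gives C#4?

8

C#4 is 8 semitones above the open F3 (F–F#–G–G#–A–A#–B–C–C#), so it sits at fret 8.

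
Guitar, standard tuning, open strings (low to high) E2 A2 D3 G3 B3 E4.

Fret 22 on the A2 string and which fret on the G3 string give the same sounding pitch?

A2 at fret 22 is A2 + 22 semitones = G4.
The open G3 string is 10 semitones above the open A2, so the same pitch on the G3 string lies at fret 22 − 10 = 12.

12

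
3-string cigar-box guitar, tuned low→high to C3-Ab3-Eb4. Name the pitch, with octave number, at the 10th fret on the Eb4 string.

The open Eb4 string plus 10 semitones: Eb–E–F–Gb–…–B–C–Db.
The walk passes from B into C once, so the octave number goes from 4 to 5.

Db5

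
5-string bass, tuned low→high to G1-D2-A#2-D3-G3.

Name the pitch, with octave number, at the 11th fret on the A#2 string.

A3

The open A#2 string plus 11 semitones: A#–B–C–C#–…–G–G#–A.
The walk passes from B into C once, so the octave number goes from 2 to 3.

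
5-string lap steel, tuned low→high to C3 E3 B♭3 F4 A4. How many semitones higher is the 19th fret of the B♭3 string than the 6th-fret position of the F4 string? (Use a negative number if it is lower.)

6 semitones

B♭3 at fret 19 → F5 (MIDI 77); F4 at fret 6 → B4 (MIDI 71).
77 − 71 = 6, so the two pitches are 6 semitones apart.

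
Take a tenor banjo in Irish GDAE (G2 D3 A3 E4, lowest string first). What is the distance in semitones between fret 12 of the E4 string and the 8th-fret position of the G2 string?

E4 at fret 12 → E5 (MIDI 76); G2 at fret 8 → D♯3 (MIDI 51).
76 − 51 = 25, so the two pitches are 25 semitones apart, with E5 the higher.

25 semitones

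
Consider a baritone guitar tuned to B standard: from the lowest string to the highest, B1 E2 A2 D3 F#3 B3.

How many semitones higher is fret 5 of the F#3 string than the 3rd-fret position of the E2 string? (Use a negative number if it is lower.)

F#3 at fret 5 → B3 (MIDI 59); E2 at fret 3 → G2 (MIDI 43).
59 − 43 = 16, so the two pitches are 16 semitones apart.

16 semitones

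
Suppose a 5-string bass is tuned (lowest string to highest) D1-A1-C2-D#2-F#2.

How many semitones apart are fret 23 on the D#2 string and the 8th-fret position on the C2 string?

D#2 at fret 23 → D4 (MIDI 62); C2 at fret 8 → G#2 (MIDI 44).
62 − 44 = 18, so the two pitches are 18 semitones apart, with D4 the higher.

18 semitones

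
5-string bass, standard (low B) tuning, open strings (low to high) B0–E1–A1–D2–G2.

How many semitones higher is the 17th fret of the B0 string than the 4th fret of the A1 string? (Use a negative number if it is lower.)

B0 at fret 17 → E2 (MIDI 40); A1 at fret 4 → C♯2 (MIDI 37).
40 − 37 = 3, so the two pitches are 3 semitones apart.

3 semitones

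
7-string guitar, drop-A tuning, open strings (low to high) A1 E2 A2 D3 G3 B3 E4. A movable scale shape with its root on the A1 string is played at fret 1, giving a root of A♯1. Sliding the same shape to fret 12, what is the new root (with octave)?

A2

Moving from fret 1 to fret 12 shifts the root by 11 semitones.
A♯1 up 11 semitones is A2.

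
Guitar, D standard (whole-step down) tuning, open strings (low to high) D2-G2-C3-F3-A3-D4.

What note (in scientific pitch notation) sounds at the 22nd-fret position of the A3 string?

G5

Each fret is one semitone, so A3 + 22 = G5.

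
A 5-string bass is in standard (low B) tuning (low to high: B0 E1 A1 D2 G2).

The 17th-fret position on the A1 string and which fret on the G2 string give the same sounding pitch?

7

Fret 17 on A1 is MIDI 33 + 17 = 50 (D3). On the G2 string (open MIDI 43), that pitch is 50 − 43 = fret 7.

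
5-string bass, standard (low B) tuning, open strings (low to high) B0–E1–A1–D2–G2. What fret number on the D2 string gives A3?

A3 is 19 semitones above the open D2 (D–D#–E–F–…–G–G#–A), so it sits at fret 19.

19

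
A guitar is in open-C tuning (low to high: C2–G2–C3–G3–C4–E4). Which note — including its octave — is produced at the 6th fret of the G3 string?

The open G3 string plus 6 semitones: G–G#–A–A#–B–C–C#.
The walk passes from B into C once, so the octave number goes from 3 to 4.
(Equivalently spelled Db4.)

C#4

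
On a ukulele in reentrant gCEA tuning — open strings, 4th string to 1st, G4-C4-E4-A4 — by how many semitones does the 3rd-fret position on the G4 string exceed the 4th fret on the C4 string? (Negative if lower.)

G4 at fret 3 → A#4 (MIDI 70); C4 at fret 4 → E4 (MIDI 64).
70 − 64 = 6, so the two pitches are 6 semitones apart.

6 semitones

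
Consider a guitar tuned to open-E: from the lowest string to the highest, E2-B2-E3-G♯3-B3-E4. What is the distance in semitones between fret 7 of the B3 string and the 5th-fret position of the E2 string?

21 semitones

B3 at fret 7 → F♯4 (MIDI 66); E2 at fret 5 → A2 (MIDI 45).
66 − 45 = 21, so the two pitches are 21 semitones apart, with F♯4 the higher.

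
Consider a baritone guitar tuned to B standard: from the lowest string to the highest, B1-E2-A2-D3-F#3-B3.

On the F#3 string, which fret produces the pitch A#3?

4

A#3 is 4 semitones above the open F#3 (F#–G–G#–A–A#), so it sits at fret 4.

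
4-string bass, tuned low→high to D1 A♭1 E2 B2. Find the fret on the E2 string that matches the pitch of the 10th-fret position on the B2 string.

Fret 10 on B2 is MIDI 47 + 10 = 57 (A3). On the E2 string (open MIDI 40), that pitch is 57 − 40 = fret 17.

17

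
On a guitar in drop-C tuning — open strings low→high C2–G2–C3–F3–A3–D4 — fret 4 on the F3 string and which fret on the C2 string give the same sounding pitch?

F3 at fret 4 is F3 + 4 semitones = A3.
The open C2 string is 17 semitones below the open F3, so the same pitch on the C2 string lies at fret 4 + 17 = 21.

21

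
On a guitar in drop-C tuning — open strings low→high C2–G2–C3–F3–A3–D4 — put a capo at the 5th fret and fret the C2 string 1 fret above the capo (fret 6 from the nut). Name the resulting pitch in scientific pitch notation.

F#2

The capo raises the open C2 by 5 semitones to F2; fretting 1 more gives C2 + 5 + 1 = C2 + 6 semitones = F#2.
(Also written Gb.)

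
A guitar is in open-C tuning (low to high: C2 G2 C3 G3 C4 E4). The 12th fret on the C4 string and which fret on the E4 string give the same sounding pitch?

8

C4 at fret 12 is C4 + 12 semitones = C5.
The open E4 string is 4 semitones above the open C4, so the same pitch on the E4 string lies at fret 12 − 4 = 8.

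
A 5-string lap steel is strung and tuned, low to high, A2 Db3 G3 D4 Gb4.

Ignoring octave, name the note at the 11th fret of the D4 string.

Db

Each fret is one semitone, so D4 + 11 = Db.
(Equivalently spelled C#.)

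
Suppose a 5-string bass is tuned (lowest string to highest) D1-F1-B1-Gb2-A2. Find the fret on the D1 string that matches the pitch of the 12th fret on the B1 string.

Fret 12 on B1 is MIDI 35 + 12 = 47 (B2). On the D1 string (open MIDI 26), that pitch is 47 − 26 = fret 21.

21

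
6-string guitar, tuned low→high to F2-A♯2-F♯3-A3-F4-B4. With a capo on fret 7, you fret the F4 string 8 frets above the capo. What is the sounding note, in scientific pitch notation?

G♯5

The capo raises the open F4 by 7 semitones to C5; fretting 8 more gives F4 + 7 + 8 = F4 + 15 semitones = G♯5.
(Also written A♭.)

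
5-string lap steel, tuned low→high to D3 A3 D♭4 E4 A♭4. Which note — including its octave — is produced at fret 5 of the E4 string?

E4 is MIDI 64. Adding 5 gives 69, which is A4.

A4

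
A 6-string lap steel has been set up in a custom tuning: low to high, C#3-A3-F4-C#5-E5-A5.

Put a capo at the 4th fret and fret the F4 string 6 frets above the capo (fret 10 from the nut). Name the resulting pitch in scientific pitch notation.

The capo raises the open F4 by 4 semitones to A4; fretting 6 more gives F4 + 4 + 6 = F4 + 10 semitones = D#5.

D#5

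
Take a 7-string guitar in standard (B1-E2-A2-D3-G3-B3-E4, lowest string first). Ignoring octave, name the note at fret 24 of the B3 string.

B

Each fret is one semitone, so B3 + 24 = B.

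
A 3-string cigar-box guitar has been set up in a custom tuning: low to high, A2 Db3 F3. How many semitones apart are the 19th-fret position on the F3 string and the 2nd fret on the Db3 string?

F3 at fret 19 → C5 (MIDI 72); Db3 at fret 2 → Eb3 (MIDI 51).
72 − 51 = 21, so the two pitches are 21 semitones apart, with C5 the higher.

21 semitones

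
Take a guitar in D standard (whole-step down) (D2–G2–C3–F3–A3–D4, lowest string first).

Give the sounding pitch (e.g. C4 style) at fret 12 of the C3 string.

Each fret is one semitone, so C3 + 12 = C4.

C4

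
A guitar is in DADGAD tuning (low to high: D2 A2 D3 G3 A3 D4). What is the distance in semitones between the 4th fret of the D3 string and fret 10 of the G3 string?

D3 at fret 4 → F#3 (MIDI 54); G3 at fret 10 → F4 (MIDI 65).
54 − 65 = -11, so the two pitches are 11 semitones apart, with F4 the higher.

11 semitones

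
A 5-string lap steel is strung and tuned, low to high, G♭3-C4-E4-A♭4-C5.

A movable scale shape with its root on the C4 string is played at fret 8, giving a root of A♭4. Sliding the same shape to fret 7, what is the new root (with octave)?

G4

Moving from fret 8 to fret 7 shifts the root by -1 semitone.
A♭4 down 1 semitone is G4.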